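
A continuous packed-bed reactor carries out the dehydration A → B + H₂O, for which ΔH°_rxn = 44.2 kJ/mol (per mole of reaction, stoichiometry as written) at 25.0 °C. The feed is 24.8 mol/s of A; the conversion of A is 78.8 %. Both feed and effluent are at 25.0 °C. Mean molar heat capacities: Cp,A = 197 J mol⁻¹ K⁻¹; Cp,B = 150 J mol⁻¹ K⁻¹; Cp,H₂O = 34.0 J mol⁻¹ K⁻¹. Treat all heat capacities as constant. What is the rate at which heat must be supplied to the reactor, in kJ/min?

Q_in = 51800 kJ/min

Extent of reaction ξ = 0.788 × 24.8 = 19.542 mol/s
Reaction term: ξ·ΔH°_rxn = 19.542 × 44.2 = 863.77 kJ/s
Q = ΔH = 863.77 kJ/s = 863.77 kW
Heat supplied = 51826 kJ/min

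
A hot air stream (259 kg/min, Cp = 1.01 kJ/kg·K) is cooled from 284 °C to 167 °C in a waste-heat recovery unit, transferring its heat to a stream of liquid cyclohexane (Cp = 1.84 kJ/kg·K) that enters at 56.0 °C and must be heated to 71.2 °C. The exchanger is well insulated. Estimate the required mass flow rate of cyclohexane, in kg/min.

ṁ_c = 1090 kg/min

Heat released by hot stream: Q = 259 × 1.01 × (284 − 167) = 30606 kJ/min
Energy balance on cold side (adiabatic exchanger): Q = ṁ_c·Cp_c·(T_c,out − T_c,in)
ṁ_c = 30606 / [1.84 × (71.2 − 56.0)] = 1094.3 kg/min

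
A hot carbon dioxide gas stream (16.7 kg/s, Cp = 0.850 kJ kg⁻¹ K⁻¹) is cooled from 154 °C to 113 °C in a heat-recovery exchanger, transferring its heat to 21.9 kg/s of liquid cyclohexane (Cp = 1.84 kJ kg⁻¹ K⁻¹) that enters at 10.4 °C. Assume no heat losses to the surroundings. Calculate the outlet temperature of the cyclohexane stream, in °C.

T_c,out = 24.8 °C

Heat released by hot stream: Q = 16.7 × 0.850 × (154 − 113) = 581.99 kJ/s
Energy balance on cold side (adiabatic exchanger): Q = ṁ_c·Cp_c·(T_c,out − T_c,in)
T_c,out = 10.4 + 581.99/(21.9 × 1.84) = 24.843 °C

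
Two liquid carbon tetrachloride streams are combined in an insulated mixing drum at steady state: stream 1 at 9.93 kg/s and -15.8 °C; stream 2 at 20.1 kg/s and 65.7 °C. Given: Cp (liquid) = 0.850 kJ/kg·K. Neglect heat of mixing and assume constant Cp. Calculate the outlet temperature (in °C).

T_out = 38.8 °C

Adiabatic, steady state ⇒ Σ ṁᵢCp,ᵢ(T_out − Tᵢ) = 0
T_out = Σ ṁᵢCp,ᵢTᵢ / Σ ṁᵢCp,ᵢ
      = 989.12 / 25.526 = 38.75 °C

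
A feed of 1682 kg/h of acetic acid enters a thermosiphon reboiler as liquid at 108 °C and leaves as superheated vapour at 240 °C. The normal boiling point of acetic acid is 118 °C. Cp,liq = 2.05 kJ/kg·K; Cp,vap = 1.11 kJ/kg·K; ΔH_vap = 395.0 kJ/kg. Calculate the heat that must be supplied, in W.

Q = 257000 W

liquid 108→118 °C: 20.5 kJ/kg
vaporisation at 118 °C: 395 kJ/kg
vapour 118→240 °C: 135.42 kJ/kg
Δh = 20.5 + 395 + 135.42 = 550.92 kJ/kg
Q = ṁ·Δh = 1682 kg/h × 550.92 kJ/kg = 926650 kJ/h
|Q| = 257.4 kW = 257400 W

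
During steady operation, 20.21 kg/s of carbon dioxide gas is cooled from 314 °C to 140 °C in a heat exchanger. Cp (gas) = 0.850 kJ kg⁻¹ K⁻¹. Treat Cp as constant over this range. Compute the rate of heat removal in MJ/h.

Q_c = 10800 MJ/h

Q = ṁ·Cp·ΔT = 20.21 × 0.850 × (140 − 314) = -2989.1 kJ/s
Cooling duty = 10761 MJ/h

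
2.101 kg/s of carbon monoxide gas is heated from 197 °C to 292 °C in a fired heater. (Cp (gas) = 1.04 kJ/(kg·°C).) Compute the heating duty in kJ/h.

Q = ṁ·Cp·ΔT = 2.101 × 1.04 × (292 − 197) = 207.58 kJ/s
Heating duty = 747280 kJ/h

Q = 747000 kJ/h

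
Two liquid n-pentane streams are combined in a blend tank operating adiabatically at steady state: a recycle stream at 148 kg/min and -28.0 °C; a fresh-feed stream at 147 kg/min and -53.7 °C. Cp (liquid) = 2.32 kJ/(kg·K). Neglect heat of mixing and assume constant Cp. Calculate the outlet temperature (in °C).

Adiabatic, steady state ⇒ Σ ṁᵢCp,ᵢ(T_out − Tᵢ) = 0
T_out = Σ ṁᵢCp,ᵢTᵢ / Σ ṁᵢCp,ᵢ
      = -27928 / 684.4 = -40.806 °C

T_out = -40.8 °C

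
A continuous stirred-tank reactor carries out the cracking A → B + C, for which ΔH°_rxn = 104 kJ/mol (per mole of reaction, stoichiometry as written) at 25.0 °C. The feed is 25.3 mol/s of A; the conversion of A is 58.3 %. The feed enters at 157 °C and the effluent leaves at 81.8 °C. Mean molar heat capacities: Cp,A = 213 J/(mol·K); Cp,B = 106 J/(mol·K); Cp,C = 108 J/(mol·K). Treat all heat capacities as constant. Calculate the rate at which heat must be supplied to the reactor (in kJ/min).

Extent of reaction ξ = 0.583 × 25.3 = 14.75 mol/s
Reaction term: ξ·ΔH°_rxn = 14.75 × 104 = 1534 kJ/s
Sensible, feed 157→25 °C: -711.33 kJ/s
Outlet flows (mol/s): A 10.55, B 14.75, C 14.75
Sensible, products 25→81.8 °C: 306.93 kJ/s
Q = ΔH = 1129.6 kJ/s = 1129.6 kW
Heat supplied = 67775 kJ/min

Q_in = 67800 kJ/min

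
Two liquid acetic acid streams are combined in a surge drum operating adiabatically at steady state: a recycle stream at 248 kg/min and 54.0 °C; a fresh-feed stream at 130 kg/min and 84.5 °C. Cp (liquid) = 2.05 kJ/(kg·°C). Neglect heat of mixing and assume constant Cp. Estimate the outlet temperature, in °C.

No heat crosses the boundary, so H_out = H_in.
T_out = Σ ṁᵢCp,ᵢTᵢ / Σ ṁᵢCp,ᵢ
      = 49973 / 774.9 = 64.489 °C

T_out = 64.5 °C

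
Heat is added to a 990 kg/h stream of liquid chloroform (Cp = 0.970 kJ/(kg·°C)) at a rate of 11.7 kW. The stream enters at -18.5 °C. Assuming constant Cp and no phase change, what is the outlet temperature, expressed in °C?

T_out = 25.4 °C

Q = 11.7 kW = 42120 kJ/h
ΔT = Q/(ṁ·Cp) = 42120/(990×0.970) = 43.861 K
T_out = -18.5 + 43.861 = 25.361 °C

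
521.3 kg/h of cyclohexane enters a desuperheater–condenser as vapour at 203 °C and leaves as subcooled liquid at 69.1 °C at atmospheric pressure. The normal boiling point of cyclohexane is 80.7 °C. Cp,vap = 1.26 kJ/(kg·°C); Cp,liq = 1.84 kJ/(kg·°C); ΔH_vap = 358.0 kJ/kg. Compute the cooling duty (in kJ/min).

vapour 203→80.7 °C: -154.1 kJ/kg
condensation at 80.7 °C: -358 kJ/kg
liquid 80.7→69.1 °C: -21.344 kJ/kg
Δh = -154.1 + -358 + -21.344 = -533.44 kJ/kg
Q = ṁ·Δh = 521.3 kg/h × -533.44 kJ/kg = -278080 kJ/h
|Q| = 77.245 kW = 4634.7 kJ/min

Q_c = 4630 kJ/min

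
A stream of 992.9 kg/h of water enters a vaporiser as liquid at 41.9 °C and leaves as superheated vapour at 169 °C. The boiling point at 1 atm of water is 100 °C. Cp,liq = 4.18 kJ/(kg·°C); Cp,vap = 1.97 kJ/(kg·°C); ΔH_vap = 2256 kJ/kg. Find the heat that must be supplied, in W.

Q = 727000 W

liquid 41.9→100 °C: 242.86 kJ/kg
vaporisation at 100 °C: 2256 kJ/kg
vapour 100→169 °C: 135.93 kJ/kg
Δh = 242.86 + 2256 + 135.93 = 2634.8 kJ/kg
Q = ṁ·Δh = 992.9 kg/h × 2634.8 kJ/kg = 2.6161e+06 kJ/h
|Q| = 726.69 kW = 726690 W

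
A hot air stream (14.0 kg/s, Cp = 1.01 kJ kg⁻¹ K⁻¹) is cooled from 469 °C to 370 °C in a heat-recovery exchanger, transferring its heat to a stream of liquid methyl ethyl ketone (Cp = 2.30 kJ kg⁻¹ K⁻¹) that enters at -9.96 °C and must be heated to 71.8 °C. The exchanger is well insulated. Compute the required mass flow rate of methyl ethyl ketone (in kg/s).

ṁ_c = 7.44 kg/s

Heat released by hot stream: Q = 14.0 × 1.01 × (469 − 370) = 1399.9 kJ/s
Energy balance on cold side (adiabatic exchanger): Q = ṁ_c·Cp_c·(T_c,out − T_c,in)
ṁ_c = 1399.9 / [2.30 × (71.8 − -9.96)] = 7.4442 kg/s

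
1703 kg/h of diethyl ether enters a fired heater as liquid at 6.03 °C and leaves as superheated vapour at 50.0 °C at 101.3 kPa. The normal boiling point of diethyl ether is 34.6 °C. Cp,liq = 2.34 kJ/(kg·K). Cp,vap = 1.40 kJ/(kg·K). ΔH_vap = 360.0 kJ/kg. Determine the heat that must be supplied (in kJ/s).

liquid 6.03→34.6 °C: 66.854 kJ/kg
vaporisation at 34.6 °C: 360 kJ/kg
vapour 34.6→50.0 °C: 21.56 kJ/kg
Δh = 66.854 + 360 + 21.56 = 448.41 kJ/kg
Q = ṁ·Δh = 1703 kg/h × 448.41 kJ/kg = 763650 kJ/h
|Q| = 212.12 kW

Q = 212 kJ/s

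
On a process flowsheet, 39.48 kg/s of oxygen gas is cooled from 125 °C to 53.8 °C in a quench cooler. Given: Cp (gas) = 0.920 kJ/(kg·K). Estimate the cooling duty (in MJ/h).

Q = ṁ·Cp·ΔT = 39.48 × 0.920 × (53.8 − 125) = -2586.1 kJ/s
Cooling duty = 9310 MJ/h

Q_c = 9310 MJ/h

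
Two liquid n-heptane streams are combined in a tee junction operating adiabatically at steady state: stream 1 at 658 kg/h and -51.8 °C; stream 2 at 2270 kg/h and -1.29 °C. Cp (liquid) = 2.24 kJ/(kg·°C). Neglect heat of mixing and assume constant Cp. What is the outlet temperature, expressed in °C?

T_out = -12.6 °C

Adiabatic, steady state ⇒ Σ ṁᵢCp,ᵢ(T_out − Tᵢ) = 0
Σ ṁᵢCp,ᵢTᵢ = 658×2.24×-51.8 + 2270×2.24×-1.29 = -82908
Σ ṁᵢCp,ᵢ = 658×2.24 + 2270×2.24 = 6558.7
T_out = -82908 / 6558.7 = -12.641 °C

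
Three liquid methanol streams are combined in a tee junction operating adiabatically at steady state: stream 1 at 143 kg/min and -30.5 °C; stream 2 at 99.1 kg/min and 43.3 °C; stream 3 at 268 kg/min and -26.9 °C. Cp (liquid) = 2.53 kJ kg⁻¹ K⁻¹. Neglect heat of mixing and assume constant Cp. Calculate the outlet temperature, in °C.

No heat crosses the boundary, so H_out = H_in.
Σ ṁᵢCp,ᵢTᵢ = 143×2.53×-30.5 + 99.1×2.53×43.3 + 268×2.53×-26.9 = -18418
Σ ṁᵢCp,ᵢ = 143×2.53 + 99.1×2.53 + 268×2.53 = 1290.6
T_out = -18418 / 1290.6 = -14.271 °C

T_out = -14.3 °C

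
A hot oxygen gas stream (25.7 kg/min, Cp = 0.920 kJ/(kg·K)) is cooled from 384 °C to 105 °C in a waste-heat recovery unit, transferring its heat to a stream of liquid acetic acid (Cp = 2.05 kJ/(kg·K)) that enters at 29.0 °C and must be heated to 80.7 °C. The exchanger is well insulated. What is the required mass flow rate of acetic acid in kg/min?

Heat released by hot stream: Q = 25.7 × 0.920 × (384 − 105) = 6596.7 kJ/min
Energy balance on cold side (adiabatic exchanger): Q = ṁ_c·Cp_c·(T_c,out − T_c,in)
ṁ_c = 6596.7 / [2.05 × (80.7 − 29.0)] = 62.242 kg/min

ṁ_c = 62.2 kg/min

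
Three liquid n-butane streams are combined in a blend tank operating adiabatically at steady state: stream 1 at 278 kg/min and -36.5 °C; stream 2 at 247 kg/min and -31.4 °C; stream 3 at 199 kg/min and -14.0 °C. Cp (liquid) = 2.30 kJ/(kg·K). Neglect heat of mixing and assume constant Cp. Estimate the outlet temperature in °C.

T_out = -28.6 °C

Energy balance with Q = 0: Σ ṁᵢCp,ᵢ(T_out − Tᵢ) = 0
Σ ṁᵢCp,ᵢTᵢ = 278×2.30×-36.5 + 247×2.30×-31.4 + 199×2.30×-14.0 = -47584
Σ ṁᵢCp,ᵢ = 278×2.30 + 247×2.30 + 199×2.30 = 1665.2
T_out = -47584 / 1665.2 = -28.576 °C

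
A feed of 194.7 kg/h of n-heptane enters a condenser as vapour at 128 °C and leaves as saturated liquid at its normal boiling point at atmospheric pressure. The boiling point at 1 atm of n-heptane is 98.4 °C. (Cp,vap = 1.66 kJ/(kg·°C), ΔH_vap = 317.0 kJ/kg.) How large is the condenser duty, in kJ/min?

vapour 128→98.4 °C: -49.136 kJ/kg
condensation at 98.4 °C: -317 kJ/kg
Δh = -49.136 + -317 = -366.14 kJ/kg
Q = ṁ·Δh = 194.7 kg/h × -366.14 kJ/kg = -71287 kJ/h
|Q| = 19.802 kW = 1188.1 kJ/min

Q_c = 1190 kJ/min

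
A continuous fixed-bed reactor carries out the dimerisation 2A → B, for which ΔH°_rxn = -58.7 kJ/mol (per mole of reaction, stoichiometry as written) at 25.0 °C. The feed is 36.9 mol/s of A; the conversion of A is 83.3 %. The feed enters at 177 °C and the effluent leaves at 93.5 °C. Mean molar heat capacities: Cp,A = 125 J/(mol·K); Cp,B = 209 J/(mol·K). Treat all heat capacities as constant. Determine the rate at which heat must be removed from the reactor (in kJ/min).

Extent of reaction ξ = 0.833 × 36.9 / 2 = 15.369 mol/s
Reaction term: ξ·ΔH°_rxn = 15.369 × -58.7 = -902.15 kJ/s
Sensible, feed 177→25 °C: -701.1 kJ/s
Outlet flows (mol/s): A 6.1623, B 15.369
Sensible, products 25→93.5 °C: 272.79 kJ/s
Q = ΔH = -1330.5 kJ/s = -1330.5 kW
Heat removed = 79828 kJ/min

Q_out = 79800 kJ/min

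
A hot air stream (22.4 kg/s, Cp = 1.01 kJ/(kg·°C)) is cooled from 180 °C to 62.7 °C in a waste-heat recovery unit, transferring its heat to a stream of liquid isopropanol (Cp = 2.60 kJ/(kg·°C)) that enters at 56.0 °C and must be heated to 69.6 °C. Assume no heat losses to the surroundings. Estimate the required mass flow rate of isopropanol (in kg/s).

Heat released by hot stream: Q = 22.4 × 1.01 × (180 − 62.7) = 2653.8 kJ/s
Energy balance on cold side (adiabatic exchanger): Q = ṁ_c·Cp_c·(T_c,out − T_c,in)
ṁ_c = 2653.8 / [2.60 × (69.6 − 56.0)] = 75.051 kg/s

ṁ_c = 75.1 kg/s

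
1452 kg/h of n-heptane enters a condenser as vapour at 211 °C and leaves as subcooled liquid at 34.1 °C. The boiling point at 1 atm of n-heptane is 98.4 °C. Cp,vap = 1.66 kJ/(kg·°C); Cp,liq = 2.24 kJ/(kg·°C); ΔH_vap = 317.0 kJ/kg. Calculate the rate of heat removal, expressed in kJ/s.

vapour 211→98.4 °C: -186.92 kJ/kg
condensation at 98.4 °C: -317 kJ/kg
liquid 98.4→34.1 °C: -144.03 kJ/kg
Δh = -186.92 + -317 + -144.03 = -647.95 kJ/kg
Q = ṁ·Δh = 1452 kg/h × -647.95 kJ/kg = -940820 kJ/h
|Q| = 261.34 kW

Q_c = 261 kJ/s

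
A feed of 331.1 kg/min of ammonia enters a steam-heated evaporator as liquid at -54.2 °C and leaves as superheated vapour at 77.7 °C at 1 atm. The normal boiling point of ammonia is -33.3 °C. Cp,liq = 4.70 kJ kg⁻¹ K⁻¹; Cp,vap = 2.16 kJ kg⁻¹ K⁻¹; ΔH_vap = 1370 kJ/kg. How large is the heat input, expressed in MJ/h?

Q = 33900 MJ/h

liquid -54.2→-33.3 °C: 98.23 kJ/kg
vaporisation at -33.3 °C: 1370 kJ/kg
vapour -33.3→77.7 °C: 239.76 kJ/kg
Δh = 98.23 + 1370 + 239.76 = 1708 kJ/kg
Q = ṁ·Δh = 331.1 kg/min × 1708 kJ/kg = 565520 kJ/min
|Q| = 9425.3 kW = 33931 MJ/h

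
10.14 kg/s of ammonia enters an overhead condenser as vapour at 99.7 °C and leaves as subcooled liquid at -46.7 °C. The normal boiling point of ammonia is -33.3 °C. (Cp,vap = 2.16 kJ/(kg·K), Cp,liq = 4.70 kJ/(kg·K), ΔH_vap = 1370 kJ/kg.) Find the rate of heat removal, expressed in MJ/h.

Q_c = 62800 MJ/h

vapour 99.7→-33.3 °C: -287.28 kJ/kg
condensation at -33.3 °C: -1370 kJ/kg
liquid -33.3→-46.7 °C: -62.98 kJ/kg
Δh = -287.28 + -1370 + -62.98 = -1720.3 kJ/kg
Q = ṁ·Δh = 10.14 kg/s × -1720.3 kJ/kg = -17443 kJ/s
|Q| = 17443 kW = 62796 MJ/h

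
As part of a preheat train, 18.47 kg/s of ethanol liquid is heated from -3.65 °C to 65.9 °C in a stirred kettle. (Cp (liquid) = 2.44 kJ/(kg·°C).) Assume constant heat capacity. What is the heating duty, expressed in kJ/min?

Q = ṁ·Cp·ΔT = 18.47 × 2.44 × (65.9 − -3.65) = 3134.4 kJ/s
Heating duty = 188060 kJ/min

Q = 188000 kJ/min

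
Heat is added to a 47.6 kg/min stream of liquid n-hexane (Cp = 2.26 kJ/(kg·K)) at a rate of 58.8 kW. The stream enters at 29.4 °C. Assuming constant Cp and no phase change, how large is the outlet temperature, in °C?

Q = 58.8 kW = 3528 kJ/min
ΔT = Q/(ṁ·Cp) = 3528/(47.6×2.26) = 32.795 K
T_out = 29.4 + 32.795 = 62.195 °C

T_out = 62.2 °C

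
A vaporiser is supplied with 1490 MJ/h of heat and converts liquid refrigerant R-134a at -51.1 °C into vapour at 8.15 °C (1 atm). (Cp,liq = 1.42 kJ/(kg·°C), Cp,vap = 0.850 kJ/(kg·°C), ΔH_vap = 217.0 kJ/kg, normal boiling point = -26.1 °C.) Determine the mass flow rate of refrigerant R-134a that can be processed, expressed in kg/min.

ṁ = 88.2 kg/min

Δh = 1.42×(-26.1−-51.1) + 217.0 + 0.850×(8.15−-26.1) = 281.61 kJ/kg
Q = 1490 MJ/h = 413.89 kJ/s = 24833 kJ/min
ṁ = Q/Δh = 24833 / 281.61 = 88.183 kg/min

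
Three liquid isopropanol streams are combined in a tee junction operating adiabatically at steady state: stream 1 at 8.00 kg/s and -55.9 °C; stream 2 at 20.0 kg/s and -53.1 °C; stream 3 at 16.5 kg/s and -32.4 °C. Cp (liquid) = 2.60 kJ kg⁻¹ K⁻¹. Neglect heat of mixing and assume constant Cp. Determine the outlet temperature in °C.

T_out = -45.9 °C

Energy balance with Q = 0: Σ ṁᵢCp,ᵢ(T_out − Tᵢ) = 0
Σ ṁᵢCp,ᵢTᵢ = 8.00×2.60×-55.9 + 20.0×2.60×-53.1 + 16.5×2.60×-32.4 = -5313.9
Σ ṁᵢCp,ᵢ = 8.00×2.60 + 20.0×2.60 + 16.5×2.60 = 115.7
T_out = -5313.9 / 115.7 = -45.928 °C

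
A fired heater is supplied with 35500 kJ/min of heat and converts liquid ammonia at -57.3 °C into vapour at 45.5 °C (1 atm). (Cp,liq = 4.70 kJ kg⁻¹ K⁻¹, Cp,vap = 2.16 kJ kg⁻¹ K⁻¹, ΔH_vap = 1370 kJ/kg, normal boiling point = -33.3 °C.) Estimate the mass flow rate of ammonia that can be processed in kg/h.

ṁ = 1290 kg/h

Δh = 4.70×(-33.3−-57.3) + 1370 + 2.16×(45.5−-33.3) = 1653 kJ/kg
Q = 35500 kJ/min = 591.67 kJ/s = 2.13e+06 kJ/h
ṁ = Q/Δh = 2.13e+06 / 1653 = 1288.6 kg/h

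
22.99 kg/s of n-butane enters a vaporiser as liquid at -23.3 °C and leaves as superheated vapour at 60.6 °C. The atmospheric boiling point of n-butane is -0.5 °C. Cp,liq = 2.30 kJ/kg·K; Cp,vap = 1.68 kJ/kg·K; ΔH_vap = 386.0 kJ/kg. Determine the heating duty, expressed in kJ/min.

Q = 746000 kJ/min

liquid -23.3→-0.5 °C: 52.44 kJ/kg
vaporisation at -0.5 °C: 386 kJ/kg
vapour -0.5→60.6 °C: 102.65 kJ/kg
Δh = 52.44 + 386 + 102.65 = 541.09 kJ/kg
Q = ṁ·Δh = 22.99 kg/s × 541.09 kJ/kg = 12440 kJ/s
|Q| = 12440 kW = 746380 kJ/min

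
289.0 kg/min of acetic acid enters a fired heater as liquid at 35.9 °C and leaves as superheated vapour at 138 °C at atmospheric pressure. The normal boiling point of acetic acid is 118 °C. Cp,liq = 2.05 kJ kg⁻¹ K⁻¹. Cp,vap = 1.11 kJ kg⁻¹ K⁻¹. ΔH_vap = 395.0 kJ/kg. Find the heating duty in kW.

liquid 35.9→118 °C: 168.3 kJ/kg
vaporisation at 118 °C: 395 kJ/kg
vapour 118→138 °C: 22.2 kJ/kg
Δh = 168.3 + 395 + 22.2 = 585.5 kJ/kg
Q = ṁ·Δh = 289.0 kg/min × 585.5 kJ/kg = 169210 kJ/min
|Q| = 2820.2 kW

Q = 2820 kW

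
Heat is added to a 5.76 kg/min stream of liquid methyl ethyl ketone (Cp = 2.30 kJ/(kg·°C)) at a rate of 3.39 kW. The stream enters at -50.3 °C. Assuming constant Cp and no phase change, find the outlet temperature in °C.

Q = 3.39 kW = 203.4 kJ/min
ΔT = Q/(ṁ·Cp) = 203.4/(5.76×2.30) = 15.353 K
T_out = -50.3 + 15.353 = -34.947 °C

T_out = -34.9 °C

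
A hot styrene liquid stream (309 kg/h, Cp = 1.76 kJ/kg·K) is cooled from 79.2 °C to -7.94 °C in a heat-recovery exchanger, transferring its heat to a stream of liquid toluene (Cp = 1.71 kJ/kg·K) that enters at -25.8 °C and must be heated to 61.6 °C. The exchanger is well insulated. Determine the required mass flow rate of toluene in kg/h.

Heat released by hot stream: Q = 309 × 1.76 × (79.2 − -7.94) = 47390 kJ/h
Energy balance on cold side (adiabatic exchanger): Q = ṁ_c·Cp_c·(T_c,out − T_c,in)
ṁ_c = 47390 / [1.71 × (61.6 − -25.8)] = 317.09 kg/h

ṁ_c = 317 kg/h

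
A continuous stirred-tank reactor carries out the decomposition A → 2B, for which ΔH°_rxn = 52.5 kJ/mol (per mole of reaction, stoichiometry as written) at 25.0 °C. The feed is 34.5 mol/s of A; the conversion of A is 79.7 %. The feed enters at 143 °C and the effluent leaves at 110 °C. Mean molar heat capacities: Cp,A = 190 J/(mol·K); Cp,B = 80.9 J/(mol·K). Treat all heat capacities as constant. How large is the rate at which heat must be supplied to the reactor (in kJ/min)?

Q_in = 69700 kJ/min

Extent of reaction ξ = 0.797 × 34.5 = 27.497 mol/s
Reaction term: ξ·ΔH°_rxn = 27.497 × 52.5 = 1443.6 kJ/s
Sensible, feed 143→25 °C: -773.49 kJ/s
Outlet flows (mol/s): A 7.0035, B 54.993
Sensible, products 25→110 °C: 491.27 kJ/s
Q = ΔH = 1161.3 kJ/s = 1161.3 kW
Heat supplied = 69681 kJ/min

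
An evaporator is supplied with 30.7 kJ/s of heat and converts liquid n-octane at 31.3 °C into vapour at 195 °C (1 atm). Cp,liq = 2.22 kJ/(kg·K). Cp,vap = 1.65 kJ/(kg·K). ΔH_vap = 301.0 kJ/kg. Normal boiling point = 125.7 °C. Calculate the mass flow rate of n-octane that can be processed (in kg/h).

Δh = 2.22×(125.7−31.3) + 301.0 + 1.65×(195−125.7) = 624.91 kJ/kg
Q = 30.7 kJ/s = 30.7 kJ/s = 110520 kJ/h
ṁ = Q/Δh = 110520 / 624.91 = 176.86 kg/h

ṁ = 177 kg/h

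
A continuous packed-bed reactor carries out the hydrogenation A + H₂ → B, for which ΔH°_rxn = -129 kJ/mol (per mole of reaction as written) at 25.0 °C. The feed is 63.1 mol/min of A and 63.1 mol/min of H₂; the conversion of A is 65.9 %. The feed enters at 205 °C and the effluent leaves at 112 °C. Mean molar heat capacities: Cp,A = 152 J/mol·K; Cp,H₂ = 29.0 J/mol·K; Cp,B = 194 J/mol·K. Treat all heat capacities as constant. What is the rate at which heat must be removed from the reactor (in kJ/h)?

Extent of reaction ξ = 0.659 × 63.1 = 41.583 mol/min
Reaction term: ξ·ΔH°_rxn = 41.583 × -129 = -5364.2 kJ/min
Sensible, feed 205→25 °C: -2055.8 kJ/min
Outlet flows (mol/min): A 21.517, H₂ 21.517, B 41.583
Sensible, products 25→112 °C: 1040.7 kJ/min
Q = ΔH = -6379.3 kJ/min = -106.32 kW
Heat removed = 382760 kJ/h

Q_out = 383000 kJ/h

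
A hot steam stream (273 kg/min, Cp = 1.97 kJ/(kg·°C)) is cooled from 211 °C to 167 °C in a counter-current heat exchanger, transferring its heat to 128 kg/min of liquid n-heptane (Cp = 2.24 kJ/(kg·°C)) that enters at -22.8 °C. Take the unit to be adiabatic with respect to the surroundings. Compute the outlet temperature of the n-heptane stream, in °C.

Heat released by hot stream: Q = 273 × 1.97 × (211 − 167) = 23664 kJ/min
Energy balance on cold side (adiabatic exchanger): Q = ṁ_c·Cp_c·(T_c,out − T_c,in)
T_c,out = -22.8 + 23664/(128 × 2.24) = 59.732 °C

T_c,out = 59.7 °C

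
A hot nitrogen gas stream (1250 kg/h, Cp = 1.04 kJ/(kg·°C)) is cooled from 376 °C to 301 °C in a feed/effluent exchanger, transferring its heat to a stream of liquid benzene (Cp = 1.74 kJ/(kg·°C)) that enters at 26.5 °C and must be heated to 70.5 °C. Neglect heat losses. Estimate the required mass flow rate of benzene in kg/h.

Heat released by hot stream: Q = 1250 × 1.04 × (376 − 301) = 97500 kJ/h
Energy balance on cold side (adiabatic exchanger): Q = ṁ_c·Cp_c·(T_c,out − T_c,in)
ṁ_c = 97500 / [1.74 × (70.5 − 26.5)] = 1273.5 kg/h

ṁ_c = 1270 kg/h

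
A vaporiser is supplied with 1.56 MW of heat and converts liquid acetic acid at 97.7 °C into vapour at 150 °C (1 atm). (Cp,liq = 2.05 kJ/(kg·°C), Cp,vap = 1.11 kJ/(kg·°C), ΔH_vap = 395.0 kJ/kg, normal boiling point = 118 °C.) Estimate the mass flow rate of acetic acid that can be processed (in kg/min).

Δh = 2.05×(118−97.7) + 395.0 + 1.11×(150−118) = 472.13 kJ/kg
Q = 1.56 MW = 1560 kJ/s = 93600 kJ/min
ṁ = Q/Δh = 93600 / 472.13 = 198.25 kg/min

ṁ = 198 kg/min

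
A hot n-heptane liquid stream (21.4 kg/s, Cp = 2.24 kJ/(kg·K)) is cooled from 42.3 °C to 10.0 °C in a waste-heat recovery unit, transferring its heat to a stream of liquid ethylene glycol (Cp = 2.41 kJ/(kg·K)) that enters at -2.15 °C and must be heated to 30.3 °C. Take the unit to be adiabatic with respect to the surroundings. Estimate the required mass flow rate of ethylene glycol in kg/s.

ṁ_c = 19.8 kg/s

Heat released by hot stream: Q = 21.4 × 2.24 × (42.3 − 10.0) = 1548.3 kJ/s
Energy balance on cold side (adiabatic exchanger): Q = ṁ_c·Cp_c·(T_c,out − T_c,in)
ṁ_c = 1548.3 / [2.41 × (30.3 − -2.15)] = 19.799 kg/s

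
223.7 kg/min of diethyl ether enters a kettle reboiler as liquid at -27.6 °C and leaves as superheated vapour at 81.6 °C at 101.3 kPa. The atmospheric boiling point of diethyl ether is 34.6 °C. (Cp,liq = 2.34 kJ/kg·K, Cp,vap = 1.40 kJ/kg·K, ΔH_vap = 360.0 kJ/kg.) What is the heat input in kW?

liquid -27.6→34.6 °C: 145.55 kJ/kg
vaporisation at 34.6 °C: 360 kJ/kg
vapour 34.6→81.6 °C: 65.8 kJ/kg
Δh = 145.55 + 360 + 65.8 = 571.35 kJ/kg
Q = ṁ·Δh = 223.7 kg/min × 571.35 kJ/kg = 127810 kJ/min
|Q| = 2130.2 kW

Q = 2130 kW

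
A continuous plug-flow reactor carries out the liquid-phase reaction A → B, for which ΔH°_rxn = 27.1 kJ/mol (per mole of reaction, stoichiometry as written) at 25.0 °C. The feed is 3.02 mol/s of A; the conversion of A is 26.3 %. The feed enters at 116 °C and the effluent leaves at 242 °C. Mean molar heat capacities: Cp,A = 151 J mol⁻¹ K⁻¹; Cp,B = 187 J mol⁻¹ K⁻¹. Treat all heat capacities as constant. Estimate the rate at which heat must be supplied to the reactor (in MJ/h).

Q_in = 307 MJ/h

Extent of reaction ξ = 0.263 × 3.02 = 0.79426 mol/s
Reaction term: ξ·ΔH°_rxn = 0.79426 × 27.1 = 21.524 kJ/s
Sensible, feed 116→25 °C: -41.498 kJ/s
Outlet flows (mol/s): A 2.2257, B 0.79426
Sensible, products 25→242 °C: 105.16 kJ/s
Q = ΔH = 85.188 kJ/s = 85.188 kW
Heat supplied = 306.68 MJ/h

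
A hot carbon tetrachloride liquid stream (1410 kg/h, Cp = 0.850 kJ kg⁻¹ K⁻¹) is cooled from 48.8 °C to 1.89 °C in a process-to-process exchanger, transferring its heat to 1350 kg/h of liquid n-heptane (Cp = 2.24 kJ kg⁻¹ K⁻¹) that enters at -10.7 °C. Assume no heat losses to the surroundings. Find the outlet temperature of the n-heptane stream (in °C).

Heat released by hot stream: Q = 1410 × 0.850 × (48.8 − 1.89) = 56222 kJ/h
Energy balance on cold side (adiabatic exchanger): Q = ṁ_c·Cp_c·(T_c,out − T_c,in)
T_c,out = -10.7 + 56222/(1350 × 2.24) = 7.8918 °C

T_c,out = 7.89 °C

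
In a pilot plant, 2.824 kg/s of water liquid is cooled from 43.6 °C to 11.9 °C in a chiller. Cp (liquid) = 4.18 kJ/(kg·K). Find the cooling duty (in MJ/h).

Q = ṁ·Cp·ΔT = 2.824 × 4.18 × (11.9 − 43.6) = -374.2 kJ/s
Cooling duty = 1347.1 MJ/h

Q_c = 1350 MJ/h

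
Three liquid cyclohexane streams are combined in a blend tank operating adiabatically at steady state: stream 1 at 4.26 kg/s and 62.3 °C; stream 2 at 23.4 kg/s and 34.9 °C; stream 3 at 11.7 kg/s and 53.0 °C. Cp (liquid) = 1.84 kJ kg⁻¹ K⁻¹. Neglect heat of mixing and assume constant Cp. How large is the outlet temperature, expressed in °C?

T_out = 43.2 °C

Energy balance with Q = 0: Σ ṁᵢCp,ᵢ(T_out − Tᵢ) = 0
Σ ṁᵢCp,ᵢTᵢ = 4.26×1.84×62.3 + 23.4×1.84×34.9 + 11.7×1.84×53.0 = 3132
Σ ṁᵢCp,ᵢ = 4.26×1.84 + 23.4×1.84 + 11.7×1.84 = 72.422
T_out = 3132 / 72.422 = 43.246 °C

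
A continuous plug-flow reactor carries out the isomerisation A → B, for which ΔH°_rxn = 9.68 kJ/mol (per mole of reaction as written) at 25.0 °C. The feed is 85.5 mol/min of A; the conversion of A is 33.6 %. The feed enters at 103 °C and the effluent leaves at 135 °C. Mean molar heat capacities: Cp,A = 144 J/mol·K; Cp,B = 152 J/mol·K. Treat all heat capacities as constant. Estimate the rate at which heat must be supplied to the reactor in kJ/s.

Q_in = 11.6 kJ/s

Extent of reaction ξ = 0.336 × 85.5 = 28.728 mol/min
Reaction term: ξ·ΔH°_rxn = 28.728 × 9.68 = 278.09 kJ/min
Sensible, feed 103→25 °C: -960.34 kJ/min
Outlet flows (mol/min): A 56.772, B 28.728
Sensible, products 25→135 °C: 1379.6 kJ/min
Q = ΔH = 697.35 kJ/min = 11.623 kW
Heat supplied = 11.623 kJ/s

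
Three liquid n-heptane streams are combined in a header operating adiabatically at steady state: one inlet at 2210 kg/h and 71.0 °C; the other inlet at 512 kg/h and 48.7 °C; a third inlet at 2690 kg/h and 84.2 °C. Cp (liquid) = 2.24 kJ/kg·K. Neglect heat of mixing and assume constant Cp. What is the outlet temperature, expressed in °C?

Energy balance with Q = 0: Σ ṁᵢCp,ᵢ(T_out − Tᵢ) = 0
T_out = Σ ṁᵢCp,ᵢTᵢ / Σ ṁᵢCp,ᵢ
      = 914690 / 12123 = 75.451 °C

T_out = 75.5 °C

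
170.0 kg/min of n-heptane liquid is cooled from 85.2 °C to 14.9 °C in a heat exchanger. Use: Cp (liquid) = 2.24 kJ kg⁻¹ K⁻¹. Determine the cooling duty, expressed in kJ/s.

Q = ṁ·Cp·ΔT = 170.0 × 2.24 × (14.9 − 85.2) = -26770 kJ/min
Converting: 26770 / 60 s = 446.17 kW

Q_c = 446 kJ/s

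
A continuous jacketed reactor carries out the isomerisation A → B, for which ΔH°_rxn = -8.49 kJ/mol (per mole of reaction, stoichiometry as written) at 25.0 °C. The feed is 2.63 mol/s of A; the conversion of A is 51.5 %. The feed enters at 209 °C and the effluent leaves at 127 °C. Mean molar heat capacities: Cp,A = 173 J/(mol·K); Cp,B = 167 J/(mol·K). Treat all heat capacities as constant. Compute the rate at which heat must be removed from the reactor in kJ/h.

Q_out = 179000 kJ/h

Extent of reaction ξ = 0.515 × 2.63 = 1.3544 mol/s
Reaction term: ξ·ΔH°_rxn = 1.3544 × -8.49 = -11.499 kJ/s
Sensible, feed 209→25 °C: -83.718 kJ/s
Outlet flows (mol/s): A 1.2755, B 1.3544
Sensible, products 25→127 °C: 45.58 kJ/s
Q = ΔH = -49.637 kJ/s = -49.637 kW
Heat removed = 178690 kJ/h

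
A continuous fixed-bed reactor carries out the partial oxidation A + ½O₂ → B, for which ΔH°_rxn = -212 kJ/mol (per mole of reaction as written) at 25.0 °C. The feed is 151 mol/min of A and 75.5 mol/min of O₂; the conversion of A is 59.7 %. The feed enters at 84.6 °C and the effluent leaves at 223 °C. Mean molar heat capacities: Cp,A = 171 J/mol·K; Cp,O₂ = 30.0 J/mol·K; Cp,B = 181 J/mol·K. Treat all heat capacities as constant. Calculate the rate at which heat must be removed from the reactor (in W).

Q_out = 255000 W

Extent of reaction ξ = 0.597 × 151 = 90.147 mol/min
Reaction term: ξ·ΔH°_rxn = 90.147 × -212 = -19111 kJ/min
Sensible, feed 84.6→25 °C: -1673.9 kJ/min
Outlet flows (mol/min): A 60.853, O₂ 30.427, B 90.147
Sensible, products 25→223 °C: 5471.8 kJ/min
Q = ΔH = -15313 kJ/min = -255.22 kW
Heat removed = 255220 W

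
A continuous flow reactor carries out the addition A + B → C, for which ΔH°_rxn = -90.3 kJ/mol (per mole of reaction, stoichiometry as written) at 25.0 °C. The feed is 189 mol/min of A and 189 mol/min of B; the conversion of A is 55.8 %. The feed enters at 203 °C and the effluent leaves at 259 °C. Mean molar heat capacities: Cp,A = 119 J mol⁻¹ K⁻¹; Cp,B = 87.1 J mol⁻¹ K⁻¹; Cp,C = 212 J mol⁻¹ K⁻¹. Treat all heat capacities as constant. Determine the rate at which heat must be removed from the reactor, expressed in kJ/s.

Q_out = 120 kJ/s

Extent of reaction ξ = 0.558 × 189 = 105.46 mol/min
Reaction term: ξ·ΔH°_rxn = 105.46 × -90.3 = -9523.2 kJ/min
Sensible, feed 203→25 °C: -6933.6 kJ/min
Outlet flows (mol/min): A 83.538, B 83.538, C 105.46
Sensible, products 25→259 °C: 9260.6 kJ/min
Q = ΔH = -7196.3 kJ/min = -119.94 kW
Heat removed = 119.94 kJ/s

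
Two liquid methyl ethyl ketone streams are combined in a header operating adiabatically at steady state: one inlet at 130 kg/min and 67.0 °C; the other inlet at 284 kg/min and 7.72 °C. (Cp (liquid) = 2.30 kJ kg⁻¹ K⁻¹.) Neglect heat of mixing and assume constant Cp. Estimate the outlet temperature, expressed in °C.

T_out = 26.3 °C

Energy balance with Q = 0: Σ ṁᵢCp,ᵢ(T_out − Tᵢ) = 0
T_out = Σ ṁᵢCp,ᵢTᵢ / Σ ṁᵢCp,ᵢ
      = 25076 / 952.2 = 26.334 °C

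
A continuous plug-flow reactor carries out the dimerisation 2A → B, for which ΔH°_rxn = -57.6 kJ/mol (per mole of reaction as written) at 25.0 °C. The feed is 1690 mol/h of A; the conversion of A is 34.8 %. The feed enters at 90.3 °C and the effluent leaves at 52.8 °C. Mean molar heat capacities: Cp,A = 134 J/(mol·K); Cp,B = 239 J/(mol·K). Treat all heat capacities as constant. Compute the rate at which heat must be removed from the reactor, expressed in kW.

Q_out = 7.13 kW

Extent of reaction ξ = 0.348 × 1690 / 2 = 294.06 mol/h
Reaction term: ξ·ΔH°_rxn = 294.06 × -57.6 = -16938 kJ/h
Sensible, feed 90.3→25 °C: -14788 kJ/h
Outlet flows (mol/h): A 1101.9, B 294.06
Sensible, products 25→52.8 °C: 6058.5 kJ/h
Q = ΔH = -25667 kJ/h = -7.1298 kW
Heat removed = 7.1298 kW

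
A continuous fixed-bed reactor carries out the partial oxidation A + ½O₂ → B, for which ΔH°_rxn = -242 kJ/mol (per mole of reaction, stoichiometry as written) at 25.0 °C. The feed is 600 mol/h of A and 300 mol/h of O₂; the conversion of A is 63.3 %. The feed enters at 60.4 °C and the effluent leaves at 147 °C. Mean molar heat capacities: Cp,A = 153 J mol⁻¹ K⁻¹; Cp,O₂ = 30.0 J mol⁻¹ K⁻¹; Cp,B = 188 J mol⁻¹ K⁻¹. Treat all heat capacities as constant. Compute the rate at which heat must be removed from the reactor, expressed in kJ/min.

Q_out = 1370 kJ/min

Extent of reaction ξ = 0.633 × 600 = 379.8 mol/h
Reaction term: ξ·ΔH°_rxn = 379.8 × -242 = -91912 kJ/h
Sensible, feed 60.4→25 °C: -3568.3 kJ/h
Outlet flows (mol/h): A 220.2, O₂ 110.1, B 379.8
Sensible, products 25→147 °C: 13224 kJ/h
Q = ΔH = -82256 kJ/h = -22.849 kW
Heat removed = 1370.9 kJ/min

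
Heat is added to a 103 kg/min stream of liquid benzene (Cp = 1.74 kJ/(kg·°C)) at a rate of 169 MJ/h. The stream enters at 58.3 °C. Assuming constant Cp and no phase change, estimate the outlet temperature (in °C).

T_out = 74.0 °C

Q = 169 MJ/h = 2816.7 kJ/min
ΔT = Q/(ṁ·Cp) = 2816.7/(103×1.74) = 15.716 K
T_out = 58.3 + 15.716 = 74.016 °C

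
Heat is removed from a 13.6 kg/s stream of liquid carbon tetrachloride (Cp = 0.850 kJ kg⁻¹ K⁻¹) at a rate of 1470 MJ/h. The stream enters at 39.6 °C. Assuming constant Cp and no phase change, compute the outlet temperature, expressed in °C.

T_out = 4.28 °C

Q = 1470 MJ/h = 408.33 kJ/s
ΔT = Q/(ṁ·Cp) = 408.33/(13.6×0.850) = 35.323 K
T_out = 39.6 − 35.323 = 4.277 °C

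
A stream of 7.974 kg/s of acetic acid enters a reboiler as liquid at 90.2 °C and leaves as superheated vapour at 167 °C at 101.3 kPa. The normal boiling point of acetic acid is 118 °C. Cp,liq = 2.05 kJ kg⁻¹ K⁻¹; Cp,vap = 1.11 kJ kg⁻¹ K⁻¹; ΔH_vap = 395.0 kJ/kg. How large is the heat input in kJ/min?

Q = 242000 kJ/min

liquid 90.2→118 °C: 56.99 kJ/kg
vaporisation at 118 °C: 395 kJ/kg
vapour 118→167 °C: 54.39 kJ/kg
Δh = 56.99 + 395 + 54.39 = 506.38 kJ/kg
Q = ṁ·Δh = 7.974 kg/s × 506.38 kJ/kg = 4037.9 kJ/s
|Q| = 4037.9 kW = 242270 kJ/min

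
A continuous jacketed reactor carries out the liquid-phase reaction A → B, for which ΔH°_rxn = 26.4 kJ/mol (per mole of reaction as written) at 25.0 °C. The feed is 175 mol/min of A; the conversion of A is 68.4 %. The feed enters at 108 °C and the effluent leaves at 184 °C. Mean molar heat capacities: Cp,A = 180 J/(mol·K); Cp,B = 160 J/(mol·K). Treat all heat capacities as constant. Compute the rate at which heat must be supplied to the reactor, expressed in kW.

Q_in = 86.2 kW

Extent of reaction ξ = 0.684 × 175 = 119.7 mol/min
Reaction term: ξ·ΔH°_rxn = 119.7 × 26.4 = 3160.1 kJ/min
Sensible, feed 108→25 °C: -2614.5 kJ/min
Outlet flows (mol/min): A 55.3, B 119.7
Sensible, products 25→184 °C: 4627.9 kJ/min
Q = ΔH = 5173.4 kJ/min = 86.224 kW
Heat supplied = 86.224 kW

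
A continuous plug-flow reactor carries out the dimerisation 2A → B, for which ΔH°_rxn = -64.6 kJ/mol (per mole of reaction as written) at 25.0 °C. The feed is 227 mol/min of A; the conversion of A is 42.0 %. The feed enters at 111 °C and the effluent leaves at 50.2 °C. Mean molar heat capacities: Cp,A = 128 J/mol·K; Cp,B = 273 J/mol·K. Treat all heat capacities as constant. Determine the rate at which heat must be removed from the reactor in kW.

Q_out = 80.4 kW

Extent of reaction ξ = 0.420 × 227 / 2 = 47.67 mol/min
Reaction term: ξ·ΔH°_rxn = 47.67 × -64.6 = -3079.5 kJ/min
Sensible, feed 111→25 °C: -2498.8 kJ/min
Outlet flows (mol/min): A 131.66, B 47.67
Sensible, products 25→50.2 °C: 752.63 kJ/min
Q = ΔH = -4825.7 kJ/min = -80.428 kW
Heat removed = 80.428 kW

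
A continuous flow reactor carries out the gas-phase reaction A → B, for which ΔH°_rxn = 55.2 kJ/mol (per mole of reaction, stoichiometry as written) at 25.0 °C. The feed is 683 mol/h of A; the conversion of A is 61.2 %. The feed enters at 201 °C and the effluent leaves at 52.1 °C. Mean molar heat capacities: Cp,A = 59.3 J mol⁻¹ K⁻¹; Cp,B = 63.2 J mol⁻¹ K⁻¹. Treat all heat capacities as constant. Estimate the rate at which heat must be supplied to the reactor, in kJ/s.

Q_in = 4.75 kJ/s

Extent of reaction ξ = 0.612 × 683 = 418 mol/h
Reaction term: ξ·ΔH°_rxn = 418 × 55.2 = 23073 kJ/h
Sensible, feed 201→25 °C: -7128.3 kJ/h
Outlet flows (mol/h): A 265, B 418
Sensible, products 25→52.1 °C: 1141.8 kJ/h
Q = ΔH = 17087 kJ/h = 4.7463 kW
Heat supplied = 4.7463 kJ/s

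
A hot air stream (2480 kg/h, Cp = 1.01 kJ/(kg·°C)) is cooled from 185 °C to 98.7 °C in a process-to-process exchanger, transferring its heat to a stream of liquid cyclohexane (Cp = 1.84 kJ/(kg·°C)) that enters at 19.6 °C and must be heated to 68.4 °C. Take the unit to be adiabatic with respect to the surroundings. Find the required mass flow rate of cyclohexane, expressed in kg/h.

ṁ_c = 2410 kg/h

Heat released by hot stream: Q = 2480 × 1.01 × (185 − 98.7) = 216160 kJ/h
Energy balance on cold side (adiabatic exchanger): Q = ṁ_c·Cp_c·(T_c,out − T_c,in)
ṁ_c = 216160 / [1.84 × (68.4 − 19.6)] = 2407.4 kg/h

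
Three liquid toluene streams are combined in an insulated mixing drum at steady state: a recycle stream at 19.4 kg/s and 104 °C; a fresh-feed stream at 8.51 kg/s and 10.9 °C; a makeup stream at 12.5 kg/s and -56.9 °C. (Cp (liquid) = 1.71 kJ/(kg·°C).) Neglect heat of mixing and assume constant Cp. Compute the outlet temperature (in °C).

Energy balance with Q = 0: Σ ṁᵢCp,ᵢ(T_out − Tᵢ) = 0
Σ ṁᵢCp,ᵢTᵢ = 19.4×1.71×104 + 8.51×1.71×10.9 + 12.5×1.71×-56.9 = 2392.5
Σ ṁᵢCp,ᵢ = 19.4×1.71 + 8.51×1.71 + 12.5×1.71 = 69.101
T_out = 2392.5 / 69.101 = 34.623 °C

T_out = 34.6 °C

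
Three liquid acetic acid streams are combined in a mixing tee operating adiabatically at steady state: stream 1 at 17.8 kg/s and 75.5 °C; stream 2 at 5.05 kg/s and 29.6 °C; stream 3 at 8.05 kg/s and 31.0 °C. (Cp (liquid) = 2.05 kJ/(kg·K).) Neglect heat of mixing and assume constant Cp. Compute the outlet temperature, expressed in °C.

T_out = 56.4 °C

No heat crosses the boundary, so H_out = H_in.
Σ ṁᵢCp,ᵢTᵢ = 17.8×2.05×75.5 + 5.05×2.05×29.6 + 8.05×2.05×31.0 = 3573
Σ ṁᵢCp,ᵢ = 17.8×2.05 + 5.05×2.05 + 8.05×2.05 = 63.345
T_out = 3573 / 63.345 = 56.406 °C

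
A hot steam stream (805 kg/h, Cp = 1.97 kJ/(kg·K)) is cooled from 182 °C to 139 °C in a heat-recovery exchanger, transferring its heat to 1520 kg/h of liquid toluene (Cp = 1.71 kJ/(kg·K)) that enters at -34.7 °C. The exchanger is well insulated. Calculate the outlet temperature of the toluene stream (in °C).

Heat released by hot stream: Q = 805 × 1.97 × (182 − 139) = 68192 kJ/h
Energy balance on cold side (adiabatic exchanger): Q = ṁ_c·Cp_c·(T_c,out − T_c,in)
T_c,out = -34.7 + 68192/(1520 × 1.71) = -8.4644 °C

T_c,out = -8.46 °C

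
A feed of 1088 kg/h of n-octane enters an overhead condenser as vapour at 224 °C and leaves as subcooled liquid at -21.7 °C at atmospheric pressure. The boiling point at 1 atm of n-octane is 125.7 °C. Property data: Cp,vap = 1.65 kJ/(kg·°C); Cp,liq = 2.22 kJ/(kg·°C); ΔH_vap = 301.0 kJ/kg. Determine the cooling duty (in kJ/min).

vapour 224→125.7 °C: -162.19 kJ/kg
condensation at 125.7 °C: -301 kJ/kg
liquid 125.7→-21.7 °C: -327.23 kJ/kg
Δh = -162.19 + -301 + -327.23 = -790.42 kJ/kg
Q = ṁ·Δh = 1088 kg/h × -790.42 kJ/kg = -859980 kJ/h
|Q| = 238.88 kW = 14333 kJ/min

Q_c = 14300 kJ/min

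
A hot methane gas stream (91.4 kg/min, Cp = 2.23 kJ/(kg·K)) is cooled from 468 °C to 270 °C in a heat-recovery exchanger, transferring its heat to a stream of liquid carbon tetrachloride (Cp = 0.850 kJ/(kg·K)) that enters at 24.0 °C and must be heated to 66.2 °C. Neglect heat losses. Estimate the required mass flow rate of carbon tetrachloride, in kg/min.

ṁ_c = 1130 kg/min

Heat released by hot stream: Q = 91.4 × 2.23 × (468 − 270) = 40357 kJ/min
Energy balance on cold side (adiabatic exchanger): Q = ṁ_c·Cp_c·(T_c,out − T_c,in)
ṁ_c = 40357 / [0.850 × (66.2 − 24.0)] = 1125.1 kg/min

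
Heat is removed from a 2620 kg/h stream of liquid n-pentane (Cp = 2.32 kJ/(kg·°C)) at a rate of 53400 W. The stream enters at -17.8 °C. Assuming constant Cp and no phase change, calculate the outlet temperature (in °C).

T_out = -49.4 °C

Q = 53400 W = 192240 kJ/h
ΔT = Q/(ṁ·Cp) = 192240/(2620×2.32) = 31.627 K
T_out = -17.8 − 31.627 = -49.427 °C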